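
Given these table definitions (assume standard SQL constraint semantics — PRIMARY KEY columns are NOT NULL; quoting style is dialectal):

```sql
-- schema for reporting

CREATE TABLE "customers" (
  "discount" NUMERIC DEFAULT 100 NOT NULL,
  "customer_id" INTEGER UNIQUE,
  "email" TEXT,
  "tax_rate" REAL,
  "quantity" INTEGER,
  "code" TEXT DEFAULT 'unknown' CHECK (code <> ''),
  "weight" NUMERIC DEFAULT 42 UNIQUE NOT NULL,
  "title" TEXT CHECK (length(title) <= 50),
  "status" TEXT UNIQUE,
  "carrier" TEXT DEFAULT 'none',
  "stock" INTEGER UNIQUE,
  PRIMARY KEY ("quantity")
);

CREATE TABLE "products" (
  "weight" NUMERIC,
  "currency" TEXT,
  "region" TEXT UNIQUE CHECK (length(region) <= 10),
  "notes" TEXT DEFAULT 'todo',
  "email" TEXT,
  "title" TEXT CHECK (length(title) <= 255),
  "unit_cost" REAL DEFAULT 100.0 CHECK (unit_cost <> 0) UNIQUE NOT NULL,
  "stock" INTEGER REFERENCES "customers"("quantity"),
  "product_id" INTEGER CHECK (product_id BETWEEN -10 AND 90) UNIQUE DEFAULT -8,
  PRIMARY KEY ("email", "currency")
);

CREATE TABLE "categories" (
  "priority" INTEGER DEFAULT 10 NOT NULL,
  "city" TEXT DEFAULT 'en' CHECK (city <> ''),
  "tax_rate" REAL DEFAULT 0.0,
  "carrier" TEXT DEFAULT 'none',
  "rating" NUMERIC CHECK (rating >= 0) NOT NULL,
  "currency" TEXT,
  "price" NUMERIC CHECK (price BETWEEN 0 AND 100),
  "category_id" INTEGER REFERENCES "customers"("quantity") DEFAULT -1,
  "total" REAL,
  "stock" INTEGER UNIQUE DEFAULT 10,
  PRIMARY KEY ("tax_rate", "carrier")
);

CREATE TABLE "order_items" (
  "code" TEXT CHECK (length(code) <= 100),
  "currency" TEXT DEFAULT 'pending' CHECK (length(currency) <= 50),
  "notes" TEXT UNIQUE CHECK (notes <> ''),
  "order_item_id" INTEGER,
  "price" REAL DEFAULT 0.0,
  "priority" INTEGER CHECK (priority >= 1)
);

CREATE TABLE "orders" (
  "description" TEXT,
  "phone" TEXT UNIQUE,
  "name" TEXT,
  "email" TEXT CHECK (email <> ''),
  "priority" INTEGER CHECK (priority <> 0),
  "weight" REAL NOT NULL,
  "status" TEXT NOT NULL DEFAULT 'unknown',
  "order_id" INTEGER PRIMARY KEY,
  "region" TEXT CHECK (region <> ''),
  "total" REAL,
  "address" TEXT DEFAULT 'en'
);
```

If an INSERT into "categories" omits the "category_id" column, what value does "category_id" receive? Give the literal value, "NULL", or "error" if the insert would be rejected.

category_id has an explicit DEFAULT -1.
When the column is omitted from an INSERT, that default is used.

-1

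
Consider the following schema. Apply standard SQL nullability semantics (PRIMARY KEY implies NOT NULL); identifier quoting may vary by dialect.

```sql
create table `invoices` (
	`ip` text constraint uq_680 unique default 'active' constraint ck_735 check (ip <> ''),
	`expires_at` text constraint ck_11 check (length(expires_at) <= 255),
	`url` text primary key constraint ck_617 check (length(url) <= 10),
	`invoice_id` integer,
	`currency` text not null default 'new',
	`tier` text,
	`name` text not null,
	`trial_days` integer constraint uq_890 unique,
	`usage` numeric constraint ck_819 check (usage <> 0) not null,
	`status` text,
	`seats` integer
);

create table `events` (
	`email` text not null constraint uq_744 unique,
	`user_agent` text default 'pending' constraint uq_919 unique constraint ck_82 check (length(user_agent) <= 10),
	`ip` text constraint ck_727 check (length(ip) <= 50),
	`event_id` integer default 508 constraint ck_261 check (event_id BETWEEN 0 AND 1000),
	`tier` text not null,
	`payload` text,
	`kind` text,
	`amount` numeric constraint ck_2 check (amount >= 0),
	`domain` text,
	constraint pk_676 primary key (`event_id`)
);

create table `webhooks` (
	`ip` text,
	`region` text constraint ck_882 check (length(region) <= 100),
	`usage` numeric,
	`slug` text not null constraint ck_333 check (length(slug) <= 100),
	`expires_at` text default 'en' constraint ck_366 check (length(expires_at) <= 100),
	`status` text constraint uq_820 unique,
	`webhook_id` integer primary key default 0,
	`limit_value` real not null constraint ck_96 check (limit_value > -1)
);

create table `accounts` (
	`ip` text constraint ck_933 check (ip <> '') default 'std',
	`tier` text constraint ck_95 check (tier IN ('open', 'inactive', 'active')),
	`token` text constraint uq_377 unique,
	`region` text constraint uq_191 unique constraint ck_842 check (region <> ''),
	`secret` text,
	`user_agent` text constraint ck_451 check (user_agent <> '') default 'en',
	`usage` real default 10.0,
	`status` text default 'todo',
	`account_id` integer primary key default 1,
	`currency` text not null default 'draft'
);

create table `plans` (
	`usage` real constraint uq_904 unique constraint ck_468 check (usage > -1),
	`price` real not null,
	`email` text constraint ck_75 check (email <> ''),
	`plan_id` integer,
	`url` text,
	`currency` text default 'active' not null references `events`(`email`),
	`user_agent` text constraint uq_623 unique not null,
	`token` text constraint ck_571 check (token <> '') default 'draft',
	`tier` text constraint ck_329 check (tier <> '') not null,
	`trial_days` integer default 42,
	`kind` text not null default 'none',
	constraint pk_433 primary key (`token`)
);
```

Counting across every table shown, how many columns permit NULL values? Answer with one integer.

invoices: 7 nullable (ip, expires_at, invoice_id, tier, trial_days, status, seats — PK (url) and explicit NOT NULL columns excluded).
events: 6 nullable (user_agent, ip, payload, kind, amount, domain — PK (event_id) and explicit NOT NULL columns excluded).
webhooks: 5 nullable (ip, region, usage, expires_at, status — PK (webhook_id) and explicit NOT NULL columns excluded).
accounts: 8 nullable (ip, tier, token, region, secret, user_agent, usage, status — PK (account_id) and explicit NOT NULL columns excluded).
plans: 5 nullable (usage, email, plan_id, url, trial_days — PK (token) and explicit NOT NULL columns excluded).
Total: 7 + 6 + 5 + 8 + 5 = 31.

31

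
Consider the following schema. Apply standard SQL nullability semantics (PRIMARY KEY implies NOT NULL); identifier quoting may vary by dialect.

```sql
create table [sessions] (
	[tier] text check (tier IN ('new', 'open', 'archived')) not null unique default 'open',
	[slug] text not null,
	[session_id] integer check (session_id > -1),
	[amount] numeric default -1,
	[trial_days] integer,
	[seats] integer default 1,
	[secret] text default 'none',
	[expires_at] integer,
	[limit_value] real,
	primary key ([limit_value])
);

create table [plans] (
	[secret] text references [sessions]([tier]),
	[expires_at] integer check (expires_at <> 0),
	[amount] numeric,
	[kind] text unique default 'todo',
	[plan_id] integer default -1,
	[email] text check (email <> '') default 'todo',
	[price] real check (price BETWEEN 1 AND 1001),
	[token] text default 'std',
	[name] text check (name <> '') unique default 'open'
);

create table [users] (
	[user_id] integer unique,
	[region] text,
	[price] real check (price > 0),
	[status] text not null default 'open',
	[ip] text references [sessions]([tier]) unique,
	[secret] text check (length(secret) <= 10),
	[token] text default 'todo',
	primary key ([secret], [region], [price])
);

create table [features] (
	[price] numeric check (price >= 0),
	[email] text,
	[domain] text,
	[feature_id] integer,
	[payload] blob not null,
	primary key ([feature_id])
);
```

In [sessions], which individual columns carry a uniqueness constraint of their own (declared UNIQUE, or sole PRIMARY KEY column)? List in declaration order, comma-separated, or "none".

tier, limit_value

- tier: declared UNIQUE → unique.
- slug: no UNIQUE or single-column PK constraint.
- session_id: no UNIQUE or single-column PK constraint.
- amount: no UNIQUE or single-column PK constraint.
- trial_days: no UNIQUE or single-column PK constraint.
- seats: no UNIQUE or single-column PK constraint.
- secret: no UNIQUE or single-column PK constraint.
- expires_at: no UNIQUE or single-column PK constraint.
- limit_value: single-column PRIMARY KEY → unique.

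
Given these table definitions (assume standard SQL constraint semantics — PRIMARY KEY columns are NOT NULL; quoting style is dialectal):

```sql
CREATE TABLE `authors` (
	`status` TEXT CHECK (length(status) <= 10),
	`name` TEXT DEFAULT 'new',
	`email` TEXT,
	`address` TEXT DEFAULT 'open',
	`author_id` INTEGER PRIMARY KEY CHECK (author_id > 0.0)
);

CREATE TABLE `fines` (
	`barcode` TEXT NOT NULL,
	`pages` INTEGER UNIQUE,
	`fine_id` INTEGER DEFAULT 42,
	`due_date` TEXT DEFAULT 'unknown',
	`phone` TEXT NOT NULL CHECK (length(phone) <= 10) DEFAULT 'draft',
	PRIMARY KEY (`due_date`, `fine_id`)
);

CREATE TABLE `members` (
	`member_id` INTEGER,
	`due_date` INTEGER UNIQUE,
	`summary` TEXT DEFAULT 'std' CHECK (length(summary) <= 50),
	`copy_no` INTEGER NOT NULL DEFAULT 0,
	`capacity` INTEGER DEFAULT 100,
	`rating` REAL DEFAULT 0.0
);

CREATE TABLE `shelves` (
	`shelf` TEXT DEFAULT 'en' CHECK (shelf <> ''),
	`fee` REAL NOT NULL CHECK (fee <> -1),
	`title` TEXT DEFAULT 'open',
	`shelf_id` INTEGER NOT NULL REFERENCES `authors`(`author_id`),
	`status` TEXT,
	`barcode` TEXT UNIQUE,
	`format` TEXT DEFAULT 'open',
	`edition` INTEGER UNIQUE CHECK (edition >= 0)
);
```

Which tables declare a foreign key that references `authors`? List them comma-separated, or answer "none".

shelves

- shelves.shelf_id references authors(author_id).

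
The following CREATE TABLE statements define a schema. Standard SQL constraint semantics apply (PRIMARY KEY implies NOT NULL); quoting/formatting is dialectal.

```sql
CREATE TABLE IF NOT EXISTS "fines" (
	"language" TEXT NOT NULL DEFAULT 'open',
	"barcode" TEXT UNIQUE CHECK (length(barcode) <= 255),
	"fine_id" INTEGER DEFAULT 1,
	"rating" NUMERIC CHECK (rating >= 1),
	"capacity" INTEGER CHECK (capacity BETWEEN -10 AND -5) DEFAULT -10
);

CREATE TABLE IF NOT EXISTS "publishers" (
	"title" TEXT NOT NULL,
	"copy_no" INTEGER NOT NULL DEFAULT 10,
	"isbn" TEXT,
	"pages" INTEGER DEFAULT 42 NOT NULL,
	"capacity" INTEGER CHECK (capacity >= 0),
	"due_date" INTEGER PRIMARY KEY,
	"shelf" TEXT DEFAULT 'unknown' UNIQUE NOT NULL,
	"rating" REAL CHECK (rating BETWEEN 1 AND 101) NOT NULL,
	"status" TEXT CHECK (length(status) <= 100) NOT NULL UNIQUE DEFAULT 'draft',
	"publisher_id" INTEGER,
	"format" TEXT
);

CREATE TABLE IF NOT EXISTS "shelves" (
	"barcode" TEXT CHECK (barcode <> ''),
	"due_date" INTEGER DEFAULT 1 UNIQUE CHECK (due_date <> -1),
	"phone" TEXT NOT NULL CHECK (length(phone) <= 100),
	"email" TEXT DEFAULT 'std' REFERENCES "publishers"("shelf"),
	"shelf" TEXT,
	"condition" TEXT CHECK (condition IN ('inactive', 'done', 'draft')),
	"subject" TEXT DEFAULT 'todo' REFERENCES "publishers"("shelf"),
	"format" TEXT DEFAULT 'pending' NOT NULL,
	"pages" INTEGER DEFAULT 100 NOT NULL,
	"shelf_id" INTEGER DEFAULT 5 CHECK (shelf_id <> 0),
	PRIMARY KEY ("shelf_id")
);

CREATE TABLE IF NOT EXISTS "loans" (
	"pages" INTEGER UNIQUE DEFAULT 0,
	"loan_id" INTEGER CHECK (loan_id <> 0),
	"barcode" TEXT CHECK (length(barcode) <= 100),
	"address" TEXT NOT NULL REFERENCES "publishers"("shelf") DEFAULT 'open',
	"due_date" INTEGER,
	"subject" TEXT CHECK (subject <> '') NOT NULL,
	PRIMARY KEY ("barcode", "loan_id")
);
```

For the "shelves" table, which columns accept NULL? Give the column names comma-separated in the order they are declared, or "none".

- barcode: CHECK does not forbid NULL (a CHECK constraint passes when its expression is NULL) → nullable.
- due_date: CHECK does not forbid NULL (a CHECK constraint passes when its expression is NULL) → nullable.
- phone: declared NOT NULL → not nullable.
- email: a foreign key column may be NULL unless separately constrained → nullable.
- shelf: no NOT NULL constraint applies → nullable.
- condition: CHECK does not forbid NULL (a CHECK constraint passes when its expression is NULL) → nullable.
- subject: a foreign key column may be NULL unless separately constrained → nullable.
- format: declared NOT NULL → not nullable.
- pages: declared NOT NULL → not nullable.
- shelf_id: part of the PRIMARY KEY, which implies NOT NULL → not nullable.

barcode, due_date, email, shelf, condition, subject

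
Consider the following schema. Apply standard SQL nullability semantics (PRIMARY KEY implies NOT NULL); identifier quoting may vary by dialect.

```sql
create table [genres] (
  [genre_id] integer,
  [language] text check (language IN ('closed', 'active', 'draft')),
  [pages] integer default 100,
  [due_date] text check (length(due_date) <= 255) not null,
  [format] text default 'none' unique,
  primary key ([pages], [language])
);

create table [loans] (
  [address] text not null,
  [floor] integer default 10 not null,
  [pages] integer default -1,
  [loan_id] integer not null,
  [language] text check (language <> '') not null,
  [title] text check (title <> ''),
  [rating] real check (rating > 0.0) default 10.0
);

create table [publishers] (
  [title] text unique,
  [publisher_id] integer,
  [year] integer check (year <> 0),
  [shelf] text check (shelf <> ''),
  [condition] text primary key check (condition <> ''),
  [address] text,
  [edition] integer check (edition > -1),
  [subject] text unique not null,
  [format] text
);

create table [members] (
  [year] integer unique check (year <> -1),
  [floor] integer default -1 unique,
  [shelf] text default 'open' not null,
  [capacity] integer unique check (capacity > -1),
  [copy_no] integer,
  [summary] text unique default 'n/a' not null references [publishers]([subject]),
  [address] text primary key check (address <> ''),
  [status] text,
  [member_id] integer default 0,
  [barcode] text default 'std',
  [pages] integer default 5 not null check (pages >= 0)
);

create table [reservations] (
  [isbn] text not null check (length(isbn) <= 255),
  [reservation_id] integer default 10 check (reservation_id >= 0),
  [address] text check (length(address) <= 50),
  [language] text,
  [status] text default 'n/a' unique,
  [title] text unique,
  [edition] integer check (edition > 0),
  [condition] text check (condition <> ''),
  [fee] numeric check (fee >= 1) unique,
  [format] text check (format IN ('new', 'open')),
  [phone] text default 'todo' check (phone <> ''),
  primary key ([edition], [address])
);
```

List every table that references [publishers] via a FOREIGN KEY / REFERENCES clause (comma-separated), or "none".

- members.summary references publishers(subject).

members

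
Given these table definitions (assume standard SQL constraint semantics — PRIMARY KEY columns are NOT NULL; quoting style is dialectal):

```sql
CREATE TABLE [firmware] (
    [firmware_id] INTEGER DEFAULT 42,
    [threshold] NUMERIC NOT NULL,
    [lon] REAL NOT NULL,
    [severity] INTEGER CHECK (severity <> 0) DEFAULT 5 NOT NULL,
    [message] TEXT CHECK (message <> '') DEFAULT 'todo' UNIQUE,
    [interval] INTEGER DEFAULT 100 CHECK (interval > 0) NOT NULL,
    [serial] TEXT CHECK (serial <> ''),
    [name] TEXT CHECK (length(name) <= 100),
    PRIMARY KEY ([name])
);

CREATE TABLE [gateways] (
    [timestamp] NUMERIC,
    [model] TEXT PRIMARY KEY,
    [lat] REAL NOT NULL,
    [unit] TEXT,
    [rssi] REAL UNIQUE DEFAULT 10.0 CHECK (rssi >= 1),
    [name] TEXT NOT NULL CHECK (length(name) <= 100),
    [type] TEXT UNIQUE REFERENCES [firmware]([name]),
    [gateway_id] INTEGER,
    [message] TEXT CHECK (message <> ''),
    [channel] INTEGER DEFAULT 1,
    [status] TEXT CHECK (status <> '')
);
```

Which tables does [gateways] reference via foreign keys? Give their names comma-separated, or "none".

firmware

- type REFERENCES firmware(name).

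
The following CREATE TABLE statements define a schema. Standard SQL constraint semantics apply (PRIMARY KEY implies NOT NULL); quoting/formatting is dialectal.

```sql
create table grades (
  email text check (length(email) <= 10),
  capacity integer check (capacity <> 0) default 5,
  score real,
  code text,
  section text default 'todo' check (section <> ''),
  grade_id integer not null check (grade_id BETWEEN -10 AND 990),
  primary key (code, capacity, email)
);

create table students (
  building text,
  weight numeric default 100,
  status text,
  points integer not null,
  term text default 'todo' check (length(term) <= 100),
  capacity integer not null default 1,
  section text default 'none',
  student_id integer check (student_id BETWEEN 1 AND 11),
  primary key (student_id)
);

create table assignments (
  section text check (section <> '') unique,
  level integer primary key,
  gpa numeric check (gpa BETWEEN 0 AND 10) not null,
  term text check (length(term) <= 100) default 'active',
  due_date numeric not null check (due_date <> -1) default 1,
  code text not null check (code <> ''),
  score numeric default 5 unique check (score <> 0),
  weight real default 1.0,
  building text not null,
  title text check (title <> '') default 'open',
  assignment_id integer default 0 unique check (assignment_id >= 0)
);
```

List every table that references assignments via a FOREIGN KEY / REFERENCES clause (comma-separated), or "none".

No REFERENCES clause anywhere in the schema names assignments.

none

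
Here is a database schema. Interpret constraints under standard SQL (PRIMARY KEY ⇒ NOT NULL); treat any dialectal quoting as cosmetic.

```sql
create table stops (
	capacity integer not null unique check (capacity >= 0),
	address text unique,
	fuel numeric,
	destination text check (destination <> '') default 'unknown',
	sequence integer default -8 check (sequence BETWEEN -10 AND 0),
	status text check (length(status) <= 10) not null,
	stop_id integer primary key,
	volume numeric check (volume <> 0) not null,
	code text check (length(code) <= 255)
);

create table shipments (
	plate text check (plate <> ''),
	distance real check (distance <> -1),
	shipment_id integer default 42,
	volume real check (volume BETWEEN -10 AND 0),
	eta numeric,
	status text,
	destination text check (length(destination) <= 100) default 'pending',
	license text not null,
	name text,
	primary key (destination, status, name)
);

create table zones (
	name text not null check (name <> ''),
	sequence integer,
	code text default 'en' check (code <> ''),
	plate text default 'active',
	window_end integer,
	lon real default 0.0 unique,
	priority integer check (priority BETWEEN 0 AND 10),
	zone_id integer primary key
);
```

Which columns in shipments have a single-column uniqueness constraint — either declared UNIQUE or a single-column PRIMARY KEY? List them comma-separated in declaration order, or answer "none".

- plate: no UNIQUE or single-column PK constraint.
- distance: no UNIQUE or single-column PK constraint.
- shipment_id: no UNIQUE or single-column PK constraint.
- volume: no UNIQUE or single-column PK constraint.
- eta: no UNIQUE or single-column PK constraint.
- status: part of a composite PRIMARY KEY — only the tuple is unique, not this column on its own.
- destination: part of a composite PRIMARY KEY — only the tuple is unique, not this column on its own.
- license: no UNIQUE or single-column PK constraint.
- name: part of a composite PRIMARY KEY — only the tuple is unique, not this column on its own.

none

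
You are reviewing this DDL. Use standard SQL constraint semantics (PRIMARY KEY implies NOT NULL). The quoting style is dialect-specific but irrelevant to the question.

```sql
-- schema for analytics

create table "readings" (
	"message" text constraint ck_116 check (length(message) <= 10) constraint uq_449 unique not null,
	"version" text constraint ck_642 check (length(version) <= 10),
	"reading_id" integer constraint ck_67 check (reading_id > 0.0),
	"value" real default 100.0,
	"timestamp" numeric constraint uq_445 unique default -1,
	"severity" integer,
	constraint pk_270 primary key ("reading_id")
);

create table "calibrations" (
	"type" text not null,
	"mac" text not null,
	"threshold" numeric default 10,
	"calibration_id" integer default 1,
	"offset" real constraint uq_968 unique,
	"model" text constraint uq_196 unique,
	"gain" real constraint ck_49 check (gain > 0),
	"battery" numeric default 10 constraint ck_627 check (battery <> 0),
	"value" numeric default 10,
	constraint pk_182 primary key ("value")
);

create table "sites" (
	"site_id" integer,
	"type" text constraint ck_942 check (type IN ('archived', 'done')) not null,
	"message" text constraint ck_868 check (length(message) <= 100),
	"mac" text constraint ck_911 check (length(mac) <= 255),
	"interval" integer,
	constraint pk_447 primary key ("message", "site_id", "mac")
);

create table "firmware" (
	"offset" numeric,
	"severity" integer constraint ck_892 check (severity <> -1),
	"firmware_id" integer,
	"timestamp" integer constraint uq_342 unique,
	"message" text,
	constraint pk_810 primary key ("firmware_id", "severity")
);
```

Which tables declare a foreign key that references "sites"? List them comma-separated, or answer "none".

none

No REFERENCES clause anywhere in the schema names sites.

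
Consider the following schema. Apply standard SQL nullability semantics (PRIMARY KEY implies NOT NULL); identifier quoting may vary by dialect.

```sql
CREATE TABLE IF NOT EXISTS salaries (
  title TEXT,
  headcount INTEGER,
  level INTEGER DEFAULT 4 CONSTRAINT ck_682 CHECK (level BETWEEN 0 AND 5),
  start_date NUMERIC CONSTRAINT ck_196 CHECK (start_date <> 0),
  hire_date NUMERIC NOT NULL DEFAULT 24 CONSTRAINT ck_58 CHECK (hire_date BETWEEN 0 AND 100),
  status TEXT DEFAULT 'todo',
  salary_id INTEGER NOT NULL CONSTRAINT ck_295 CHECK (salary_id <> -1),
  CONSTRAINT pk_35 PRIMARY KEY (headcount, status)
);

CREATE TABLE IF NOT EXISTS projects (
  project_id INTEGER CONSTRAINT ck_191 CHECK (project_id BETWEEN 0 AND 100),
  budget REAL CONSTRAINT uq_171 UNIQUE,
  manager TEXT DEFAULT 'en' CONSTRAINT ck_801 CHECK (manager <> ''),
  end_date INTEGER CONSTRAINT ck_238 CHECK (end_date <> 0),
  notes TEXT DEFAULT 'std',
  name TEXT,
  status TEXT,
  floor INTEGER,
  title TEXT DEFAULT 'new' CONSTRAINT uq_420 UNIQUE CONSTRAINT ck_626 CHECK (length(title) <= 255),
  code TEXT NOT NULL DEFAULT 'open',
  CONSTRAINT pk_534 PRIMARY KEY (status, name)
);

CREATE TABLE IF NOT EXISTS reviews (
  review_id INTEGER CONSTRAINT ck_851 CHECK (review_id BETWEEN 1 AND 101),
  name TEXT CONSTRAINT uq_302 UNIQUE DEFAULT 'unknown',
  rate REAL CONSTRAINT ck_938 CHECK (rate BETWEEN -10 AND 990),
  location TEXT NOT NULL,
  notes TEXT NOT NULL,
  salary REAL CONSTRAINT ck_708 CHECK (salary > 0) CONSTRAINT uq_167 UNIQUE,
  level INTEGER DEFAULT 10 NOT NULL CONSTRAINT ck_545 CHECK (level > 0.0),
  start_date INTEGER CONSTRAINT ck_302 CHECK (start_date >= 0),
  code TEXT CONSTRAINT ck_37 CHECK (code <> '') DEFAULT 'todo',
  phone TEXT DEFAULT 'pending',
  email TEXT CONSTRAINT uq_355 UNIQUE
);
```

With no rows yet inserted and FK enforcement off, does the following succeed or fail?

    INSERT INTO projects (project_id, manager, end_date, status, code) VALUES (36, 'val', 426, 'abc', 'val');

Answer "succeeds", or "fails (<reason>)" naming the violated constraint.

fails (NOT NULL on name)

name is omitted from the column list and has no DEFAULT, so it would receive NULL.
But name is part of the PRIMARY KEY (implied NOT NULL).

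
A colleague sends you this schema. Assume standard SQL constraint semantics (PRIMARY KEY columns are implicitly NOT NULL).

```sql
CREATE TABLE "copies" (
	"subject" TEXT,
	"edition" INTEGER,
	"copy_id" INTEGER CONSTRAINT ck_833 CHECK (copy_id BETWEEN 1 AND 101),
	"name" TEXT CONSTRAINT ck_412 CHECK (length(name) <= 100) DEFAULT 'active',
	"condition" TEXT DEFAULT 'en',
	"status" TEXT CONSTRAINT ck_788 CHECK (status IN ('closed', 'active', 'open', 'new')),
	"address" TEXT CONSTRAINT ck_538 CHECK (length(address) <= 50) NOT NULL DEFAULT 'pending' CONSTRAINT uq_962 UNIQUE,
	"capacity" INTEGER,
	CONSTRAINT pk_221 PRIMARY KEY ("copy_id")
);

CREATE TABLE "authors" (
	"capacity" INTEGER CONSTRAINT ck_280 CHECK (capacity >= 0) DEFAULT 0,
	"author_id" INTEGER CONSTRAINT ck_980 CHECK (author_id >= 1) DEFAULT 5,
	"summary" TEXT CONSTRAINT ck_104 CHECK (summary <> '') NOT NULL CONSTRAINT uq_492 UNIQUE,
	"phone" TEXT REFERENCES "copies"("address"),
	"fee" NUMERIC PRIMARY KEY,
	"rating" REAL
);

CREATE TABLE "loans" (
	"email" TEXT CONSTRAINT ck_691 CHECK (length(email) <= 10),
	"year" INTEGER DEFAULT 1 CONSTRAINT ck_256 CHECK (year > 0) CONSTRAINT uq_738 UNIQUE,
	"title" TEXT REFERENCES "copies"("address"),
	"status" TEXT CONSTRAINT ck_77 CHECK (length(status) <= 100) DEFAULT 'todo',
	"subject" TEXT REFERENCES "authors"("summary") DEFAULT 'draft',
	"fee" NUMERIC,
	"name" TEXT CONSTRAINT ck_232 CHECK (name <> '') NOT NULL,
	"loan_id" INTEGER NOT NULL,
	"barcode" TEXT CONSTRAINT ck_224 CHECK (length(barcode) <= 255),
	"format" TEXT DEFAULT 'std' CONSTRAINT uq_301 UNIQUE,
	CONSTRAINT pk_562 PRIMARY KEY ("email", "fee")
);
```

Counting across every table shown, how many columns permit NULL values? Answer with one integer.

16

copies: 6 nullable (subject, edition, name, condition, status, capacity — PK (copy_id) and explicit NOT NULL columns excluded).
authors: 4 nullable (capacity, author_id, phone, rating — PK (fee) and explicit NOT NULL columns excluded).
loans: 6 nullable (year, title, status, subject, barcode, format — PK (email, fee) and explicit NOT NULL columns excluded).
Total: 6 + 4 + 6 = 16.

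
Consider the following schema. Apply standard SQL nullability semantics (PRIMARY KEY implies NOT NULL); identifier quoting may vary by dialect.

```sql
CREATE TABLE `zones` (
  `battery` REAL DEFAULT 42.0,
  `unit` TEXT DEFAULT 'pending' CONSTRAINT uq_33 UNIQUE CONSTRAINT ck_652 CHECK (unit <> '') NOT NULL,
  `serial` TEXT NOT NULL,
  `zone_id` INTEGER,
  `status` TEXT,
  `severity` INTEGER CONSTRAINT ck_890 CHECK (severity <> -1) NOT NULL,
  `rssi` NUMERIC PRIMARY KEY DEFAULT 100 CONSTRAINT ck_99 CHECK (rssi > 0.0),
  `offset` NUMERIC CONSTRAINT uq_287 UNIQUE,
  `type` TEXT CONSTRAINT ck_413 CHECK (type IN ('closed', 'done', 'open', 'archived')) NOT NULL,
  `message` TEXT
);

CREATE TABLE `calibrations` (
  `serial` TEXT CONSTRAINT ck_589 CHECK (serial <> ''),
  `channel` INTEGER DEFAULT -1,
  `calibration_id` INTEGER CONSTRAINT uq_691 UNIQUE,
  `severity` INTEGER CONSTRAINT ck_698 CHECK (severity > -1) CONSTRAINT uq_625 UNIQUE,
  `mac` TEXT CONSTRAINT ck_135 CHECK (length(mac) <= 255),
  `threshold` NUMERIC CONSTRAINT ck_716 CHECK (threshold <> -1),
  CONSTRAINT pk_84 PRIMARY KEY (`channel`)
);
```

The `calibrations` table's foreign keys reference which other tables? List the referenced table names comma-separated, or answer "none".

none

No column in calibrations has a REFERENCES clause.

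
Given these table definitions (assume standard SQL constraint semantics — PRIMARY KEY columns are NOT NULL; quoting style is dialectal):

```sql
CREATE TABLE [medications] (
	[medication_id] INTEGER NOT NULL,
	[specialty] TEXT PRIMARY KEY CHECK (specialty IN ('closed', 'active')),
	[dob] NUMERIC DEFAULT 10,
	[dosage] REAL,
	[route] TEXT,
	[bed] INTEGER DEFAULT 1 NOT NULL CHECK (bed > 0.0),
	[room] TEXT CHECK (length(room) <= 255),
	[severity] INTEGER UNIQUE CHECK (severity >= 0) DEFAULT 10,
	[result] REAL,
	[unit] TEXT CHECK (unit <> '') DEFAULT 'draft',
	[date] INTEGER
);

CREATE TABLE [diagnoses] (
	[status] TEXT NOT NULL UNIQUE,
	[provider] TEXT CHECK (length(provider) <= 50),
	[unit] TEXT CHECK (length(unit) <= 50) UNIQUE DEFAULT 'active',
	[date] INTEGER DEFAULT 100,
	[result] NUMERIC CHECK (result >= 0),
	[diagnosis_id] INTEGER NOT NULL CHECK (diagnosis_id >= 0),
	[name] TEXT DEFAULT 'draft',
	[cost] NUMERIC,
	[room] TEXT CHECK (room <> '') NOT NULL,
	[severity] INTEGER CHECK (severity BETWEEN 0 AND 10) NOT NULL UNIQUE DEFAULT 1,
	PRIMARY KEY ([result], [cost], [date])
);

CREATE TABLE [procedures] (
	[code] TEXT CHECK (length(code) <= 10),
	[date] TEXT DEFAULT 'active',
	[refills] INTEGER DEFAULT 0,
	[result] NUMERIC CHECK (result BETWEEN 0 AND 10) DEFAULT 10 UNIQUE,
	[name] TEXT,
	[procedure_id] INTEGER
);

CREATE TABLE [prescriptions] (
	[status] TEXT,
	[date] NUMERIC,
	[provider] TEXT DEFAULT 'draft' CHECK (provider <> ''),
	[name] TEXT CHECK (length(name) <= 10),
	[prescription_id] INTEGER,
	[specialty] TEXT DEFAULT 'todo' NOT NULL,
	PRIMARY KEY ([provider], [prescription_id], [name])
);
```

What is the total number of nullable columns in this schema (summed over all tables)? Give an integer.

19

medications: 8 nullable (dob, dosage, route, room, severity, result, unit, date — PK (specialty) and explicit NOT NULL columns excluded).
diagnoses: 3 nullable (provider, unit, name — PK (result, cost, date) and explicit NOT NULL columns excluded).
procedures: 6 nullable (code, date, refills, result, name, procedure_id — PK none and explicit NOT NULL columns excluded).
prescriptions: 2 nullable (status, date — PK (provider, prescription_id, name) and explicit NOT NULL columns excluded).
Total: 8 + 3 + 6 + 2 = 19.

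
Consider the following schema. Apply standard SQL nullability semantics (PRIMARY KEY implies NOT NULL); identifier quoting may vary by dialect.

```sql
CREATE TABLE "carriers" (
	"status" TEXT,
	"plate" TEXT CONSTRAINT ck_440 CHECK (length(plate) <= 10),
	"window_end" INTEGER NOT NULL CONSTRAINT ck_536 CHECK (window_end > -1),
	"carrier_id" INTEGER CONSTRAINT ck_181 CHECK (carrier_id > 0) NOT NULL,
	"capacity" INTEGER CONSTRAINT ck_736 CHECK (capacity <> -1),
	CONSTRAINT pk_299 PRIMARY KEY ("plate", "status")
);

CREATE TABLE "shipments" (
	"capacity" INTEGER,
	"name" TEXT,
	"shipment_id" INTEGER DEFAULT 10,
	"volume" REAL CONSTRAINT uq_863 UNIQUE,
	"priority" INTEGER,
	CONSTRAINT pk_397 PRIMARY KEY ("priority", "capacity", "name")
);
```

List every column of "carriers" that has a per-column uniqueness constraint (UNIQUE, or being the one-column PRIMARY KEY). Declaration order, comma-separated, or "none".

- status: part of a composite PRIMARY KEY — only the tuple is unique, not this column on its own.
- plate: part of a composite PRIMARY KEY — only the tuple is unique, not this column on its own.
- window_end: no UNIQUE or single-column PK constraint.
- carrier_id: no UNIQUE or single-column PK constraint.
- capacity: no UNIQUE or single-column PK constraint.

none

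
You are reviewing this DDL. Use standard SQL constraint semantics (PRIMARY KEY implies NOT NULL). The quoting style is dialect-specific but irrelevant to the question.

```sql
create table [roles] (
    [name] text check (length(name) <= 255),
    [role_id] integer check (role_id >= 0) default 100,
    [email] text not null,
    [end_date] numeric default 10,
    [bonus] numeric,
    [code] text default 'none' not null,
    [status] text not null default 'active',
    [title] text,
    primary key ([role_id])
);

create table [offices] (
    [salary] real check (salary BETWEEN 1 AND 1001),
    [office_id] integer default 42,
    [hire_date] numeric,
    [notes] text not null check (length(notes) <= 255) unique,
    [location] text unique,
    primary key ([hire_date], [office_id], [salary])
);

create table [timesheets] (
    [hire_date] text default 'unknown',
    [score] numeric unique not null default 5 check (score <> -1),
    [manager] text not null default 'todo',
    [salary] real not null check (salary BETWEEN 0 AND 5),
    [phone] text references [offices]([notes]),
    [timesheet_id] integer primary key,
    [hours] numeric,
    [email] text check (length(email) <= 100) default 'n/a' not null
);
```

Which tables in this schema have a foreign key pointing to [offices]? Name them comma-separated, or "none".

- timesheets.phone references offices(notes).

timesheets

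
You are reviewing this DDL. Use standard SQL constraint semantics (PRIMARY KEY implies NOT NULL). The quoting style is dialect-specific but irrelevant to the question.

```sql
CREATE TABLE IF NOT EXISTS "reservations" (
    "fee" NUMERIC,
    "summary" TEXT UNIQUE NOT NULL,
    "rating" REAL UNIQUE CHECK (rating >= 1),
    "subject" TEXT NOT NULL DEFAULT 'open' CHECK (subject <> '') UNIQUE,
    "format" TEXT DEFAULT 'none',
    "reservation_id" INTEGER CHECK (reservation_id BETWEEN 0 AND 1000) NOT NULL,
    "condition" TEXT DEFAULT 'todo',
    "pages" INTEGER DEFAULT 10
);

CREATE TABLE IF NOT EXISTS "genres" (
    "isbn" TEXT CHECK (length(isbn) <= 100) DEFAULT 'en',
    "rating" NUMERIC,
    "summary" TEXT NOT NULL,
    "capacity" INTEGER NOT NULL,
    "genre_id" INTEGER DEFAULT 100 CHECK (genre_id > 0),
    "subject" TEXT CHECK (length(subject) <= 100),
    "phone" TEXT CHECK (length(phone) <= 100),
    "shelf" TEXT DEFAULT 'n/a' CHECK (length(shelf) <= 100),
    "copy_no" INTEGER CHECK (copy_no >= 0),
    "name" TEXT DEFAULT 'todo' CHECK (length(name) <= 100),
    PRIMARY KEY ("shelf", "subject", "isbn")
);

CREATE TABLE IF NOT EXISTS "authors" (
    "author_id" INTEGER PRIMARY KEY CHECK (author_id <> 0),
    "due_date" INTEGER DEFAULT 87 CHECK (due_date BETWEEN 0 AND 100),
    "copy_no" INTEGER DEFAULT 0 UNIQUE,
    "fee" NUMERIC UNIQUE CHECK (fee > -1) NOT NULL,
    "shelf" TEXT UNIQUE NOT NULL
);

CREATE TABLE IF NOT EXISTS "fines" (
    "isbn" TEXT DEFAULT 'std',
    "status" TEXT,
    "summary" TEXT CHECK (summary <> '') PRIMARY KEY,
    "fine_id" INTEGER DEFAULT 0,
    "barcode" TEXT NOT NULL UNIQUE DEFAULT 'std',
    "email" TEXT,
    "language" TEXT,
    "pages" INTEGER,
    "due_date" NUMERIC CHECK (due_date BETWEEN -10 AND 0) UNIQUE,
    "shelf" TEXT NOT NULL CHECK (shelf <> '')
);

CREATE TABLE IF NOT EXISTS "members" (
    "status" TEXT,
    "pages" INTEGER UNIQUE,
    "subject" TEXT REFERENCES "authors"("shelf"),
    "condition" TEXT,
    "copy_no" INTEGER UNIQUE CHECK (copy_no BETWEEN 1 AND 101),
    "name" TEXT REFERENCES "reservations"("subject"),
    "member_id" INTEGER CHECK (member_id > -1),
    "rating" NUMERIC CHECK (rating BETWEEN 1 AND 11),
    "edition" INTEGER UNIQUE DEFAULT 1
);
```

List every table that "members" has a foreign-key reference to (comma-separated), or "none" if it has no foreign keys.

- subject REFERENCES authors(shelf).
- name REFERENCES reservations(subject).

authors, reservations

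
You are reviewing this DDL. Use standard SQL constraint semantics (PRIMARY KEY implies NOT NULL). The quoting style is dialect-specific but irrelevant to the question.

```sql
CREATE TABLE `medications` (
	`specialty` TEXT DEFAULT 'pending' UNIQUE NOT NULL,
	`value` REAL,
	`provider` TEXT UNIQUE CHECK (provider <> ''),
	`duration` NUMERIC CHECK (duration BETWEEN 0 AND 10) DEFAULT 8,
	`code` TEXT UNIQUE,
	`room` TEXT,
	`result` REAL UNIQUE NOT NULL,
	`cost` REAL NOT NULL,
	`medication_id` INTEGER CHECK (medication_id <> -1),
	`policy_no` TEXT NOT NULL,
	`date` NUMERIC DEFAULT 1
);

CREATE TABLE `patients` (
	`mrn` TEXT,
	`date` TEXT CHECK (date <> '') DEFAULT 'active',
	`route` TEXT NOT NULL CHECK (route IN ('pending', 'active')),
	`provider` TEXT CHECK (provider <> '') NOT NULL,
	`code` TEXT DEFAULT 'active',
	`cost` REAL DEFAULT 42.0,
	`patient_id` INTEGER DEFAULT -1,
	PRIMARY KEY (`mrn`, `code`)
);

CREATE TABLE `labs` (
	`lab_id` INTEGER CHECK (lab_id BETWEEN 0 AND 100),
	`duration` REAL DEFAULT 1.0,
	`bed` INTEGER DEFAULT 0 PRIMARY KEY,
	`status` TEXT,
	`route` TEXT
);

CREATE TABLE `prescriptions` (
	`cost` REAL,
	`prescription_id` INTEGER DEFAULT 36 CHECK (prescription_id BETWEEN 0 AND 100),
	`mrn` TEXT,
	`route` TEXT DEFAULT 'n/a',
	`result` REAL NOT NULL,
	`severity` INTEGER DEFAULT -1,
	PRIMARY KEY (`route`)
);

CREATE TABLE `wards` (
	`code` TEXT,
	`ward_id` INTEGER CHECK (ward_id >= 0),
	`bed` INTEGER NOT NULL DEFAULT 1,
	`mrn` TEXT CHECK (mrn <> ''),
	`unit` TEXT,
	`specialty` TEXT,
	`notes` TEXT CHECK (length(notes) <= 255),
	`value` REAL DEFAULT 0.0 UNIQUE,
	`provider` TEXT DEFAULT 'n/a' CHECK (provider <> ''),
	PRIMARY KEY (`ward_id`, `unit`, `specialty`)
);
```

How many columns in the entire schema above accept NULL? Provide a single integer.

medications: 7 nullable (value, provider, duration, code, room, medication_id, date — PK none and explicit NOT NULL columns excluded).
patients: 3 nullable (date, cost, patient_id — PK (mrn, code) and explicit NOT NULL columns excluded).
labs: 4 nullable (lab_id, duration, status, route — PK (bed) and explicit NOT NULL columns excluded).
prescriptions: 4 nullable (cost, prescription_id, mrn, severity — PK (route) and explicit NOT NULL columns excluded).
wards: 5 nullable (code, mrn, notes, value, provider — PK (ward_id, unit, specialty) and explicit NOT NULL columns excluded).
Total: 7 + 3 + 4 + 4 + 5 = 23.

23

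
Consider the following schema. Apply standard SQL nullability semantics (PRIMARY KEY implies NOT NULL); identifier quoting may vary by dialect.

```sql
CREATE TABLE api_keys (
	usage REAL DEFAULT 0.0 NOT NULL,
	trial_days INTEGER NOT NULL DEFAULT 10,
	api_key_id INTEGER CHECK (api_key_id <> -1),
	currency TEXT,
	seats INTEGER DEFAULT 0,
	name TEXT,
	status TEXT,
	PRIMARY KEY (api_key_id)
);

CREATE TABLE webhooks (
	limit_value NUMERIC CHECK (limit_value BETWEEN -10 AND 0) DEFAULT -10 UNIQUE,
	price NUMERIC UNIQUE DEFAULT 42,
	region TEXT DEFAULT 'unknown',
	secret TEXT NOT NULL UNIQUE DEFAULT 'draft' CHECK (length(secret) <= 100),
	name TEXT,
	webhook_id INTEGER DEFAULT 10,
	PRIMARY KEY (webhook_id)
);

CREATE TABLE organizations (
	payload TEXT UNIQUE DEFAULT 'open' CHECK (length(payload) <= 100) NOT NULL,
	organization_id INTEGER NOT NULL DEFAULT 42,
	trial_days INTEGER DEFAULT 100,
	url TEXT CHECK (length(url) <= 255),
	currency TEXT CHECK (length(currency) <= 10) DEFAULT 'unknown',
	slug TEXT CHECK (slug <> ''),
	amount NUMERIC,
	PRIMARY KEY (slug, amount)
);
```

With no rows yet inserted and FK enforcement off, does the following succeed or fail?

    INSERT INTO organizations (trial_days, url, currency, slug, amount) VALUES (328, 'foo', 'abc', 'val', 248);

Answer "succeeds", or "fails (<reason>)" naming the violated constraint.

succeeds

NOT NULL columns: amount is supplied; organization_id defaults to 42; payload defaults to 'open'; slug is supplied.
CHECK constraints: 'foo' satisfies (length(url) <= 255); 'abc' satisfies (length(currency) <= 10); 'val' satisfies (slug <> '').
No constraint is violated.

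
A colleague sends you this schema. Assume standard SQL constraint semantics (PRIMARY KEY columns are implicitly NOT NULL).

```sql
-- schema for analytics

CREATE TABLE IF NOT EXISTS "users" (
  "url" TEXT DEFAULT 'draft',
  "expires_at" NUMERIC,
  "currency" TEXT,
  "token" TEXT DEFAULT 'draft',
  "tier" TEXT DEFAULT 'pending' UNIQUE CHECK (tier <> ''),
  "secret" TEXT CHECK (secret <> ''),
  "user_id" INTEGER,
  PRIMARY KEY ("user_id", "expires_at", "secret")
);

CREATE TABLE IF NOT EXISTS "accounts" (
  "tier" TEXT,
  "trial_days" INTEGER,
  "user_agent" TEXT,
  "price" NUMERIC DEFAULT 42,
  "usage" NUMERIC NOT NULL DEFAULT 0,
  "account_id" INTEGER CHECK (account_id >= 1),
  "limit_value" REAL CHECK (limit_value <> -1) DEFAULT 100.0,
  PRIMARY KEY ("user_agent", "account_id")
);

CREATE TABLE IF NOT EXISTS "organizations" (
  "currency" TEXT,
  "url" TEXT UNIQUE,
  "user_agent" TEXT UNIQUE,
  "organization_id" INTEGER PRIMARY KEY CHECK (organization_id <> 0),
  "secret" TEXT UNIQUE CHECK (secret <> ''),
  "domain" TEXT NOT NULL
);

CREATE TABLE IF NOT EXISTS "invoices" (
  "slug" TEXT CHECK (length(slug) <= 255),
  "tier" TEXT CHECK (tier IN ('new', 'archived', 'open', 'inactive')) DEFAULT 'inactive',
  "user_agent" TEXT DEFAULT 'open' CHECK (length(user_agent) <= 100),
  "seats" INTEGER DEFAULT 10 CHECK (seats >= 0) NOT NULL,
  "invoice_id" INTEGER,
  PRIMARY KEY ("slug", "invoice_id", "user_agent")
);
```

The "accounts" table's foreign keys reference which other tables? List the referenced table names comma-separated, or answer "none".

No column in accounts has a REFERENCES clause.

none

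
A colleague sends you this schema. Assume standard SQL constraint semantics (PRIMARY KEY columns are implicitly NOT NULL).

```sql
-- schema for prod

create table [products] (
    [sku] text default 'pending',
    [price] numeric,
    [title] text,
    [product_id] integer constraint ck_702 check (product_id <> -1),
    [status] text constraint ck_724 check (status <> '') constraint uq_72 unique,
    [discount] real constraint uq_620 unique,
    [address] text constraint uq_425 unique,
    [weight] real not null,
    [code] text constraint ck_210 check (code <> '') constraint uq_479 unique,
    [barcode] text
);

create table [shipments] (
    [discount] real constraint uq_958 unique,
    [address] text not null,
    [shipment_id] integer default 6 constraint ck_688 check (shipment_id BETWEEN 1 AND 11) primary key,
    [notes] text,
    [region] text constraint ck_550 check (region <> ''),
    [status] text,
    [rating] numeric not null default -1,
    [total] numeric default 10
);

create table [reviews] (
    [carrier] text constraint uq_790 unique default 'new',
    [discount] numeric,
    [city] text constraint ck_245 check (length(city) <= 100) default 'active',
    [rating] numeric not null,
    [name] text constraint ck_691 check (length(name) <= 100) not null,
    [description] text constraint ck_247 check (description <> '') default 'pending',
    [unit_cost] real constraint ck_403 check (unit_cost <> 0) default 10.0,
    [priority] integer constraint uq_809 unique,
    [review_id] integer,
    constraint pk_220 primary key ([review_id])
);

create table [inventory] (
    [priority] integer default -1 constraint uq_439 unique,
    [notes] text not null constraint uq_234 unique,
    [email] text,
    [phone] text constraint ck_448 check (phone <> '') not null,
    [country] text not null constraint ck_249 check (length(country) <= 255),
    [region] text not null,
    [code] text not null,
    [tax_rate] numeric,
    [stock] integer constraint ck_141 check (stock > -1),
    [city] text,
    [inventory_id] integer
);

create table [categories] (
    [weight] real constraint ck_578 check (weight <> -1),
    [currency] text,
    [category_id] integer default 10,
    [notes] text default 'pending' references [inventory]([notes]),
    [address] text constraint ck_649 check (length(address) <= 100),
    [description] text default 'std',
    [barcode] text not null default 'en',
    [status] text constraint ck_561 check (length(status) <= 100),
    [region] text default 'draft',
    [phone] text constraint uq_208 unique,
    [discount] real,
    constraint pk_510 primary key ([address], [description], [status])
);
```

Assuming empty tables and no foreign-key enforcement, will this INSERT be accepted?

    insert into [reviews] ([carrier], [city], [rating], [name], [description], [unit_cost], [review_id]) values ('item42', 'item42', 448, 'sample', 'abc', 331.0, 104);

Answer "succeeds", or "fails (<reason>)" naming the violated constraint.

NOT NULL columns: name is supplied; rating is supplied; review_id is supplied.
CHECK constraints: 'item42' satisfies (length(city) <= 100); 'sample' satisfies (length(name) <= 100); 'abc' satisfies (description <> ''); 331.0 satisfies (unit_cost <> 0).
No constraint is violated.

succeeds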